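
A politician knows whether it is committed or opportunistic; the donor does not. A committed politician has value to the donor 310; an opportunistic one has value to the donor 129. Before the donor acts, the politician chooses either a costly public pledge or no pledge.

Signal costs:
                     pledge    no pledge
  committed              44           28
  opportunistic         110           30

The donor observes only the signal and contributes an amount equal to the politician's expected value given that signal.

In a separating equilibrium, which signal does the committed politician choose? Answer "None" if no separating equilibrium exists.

None

Try committed → pledge, opportunistic → no pledge:
  If types separate, pledge earns payment 310 and no pledge earns 129.
  Committed: pledge gives 310 − 44 = 266; no pledge gives 129 − 28 = 101. No deviation. ✓
  Opportunistic: no pledge gives 129 − 30 = 99; pledge gives 310 − 110 = 200. Would deviate. ✗
Try committed → no pledge, opportunistic → pledge:
  If types separate, no pledge earns payment 310 and pledge earns 129.
  Committed: no pledge gives 310 − 28 = 282; pledge gives 129 − 44 = 85. No deviation. ✓
  Opportunistic: pledge gives 129 − 110 = 19; no pledge gives 310 − 30 = 280. Would deviate. ✗
Neither assignment is incentive-compatible.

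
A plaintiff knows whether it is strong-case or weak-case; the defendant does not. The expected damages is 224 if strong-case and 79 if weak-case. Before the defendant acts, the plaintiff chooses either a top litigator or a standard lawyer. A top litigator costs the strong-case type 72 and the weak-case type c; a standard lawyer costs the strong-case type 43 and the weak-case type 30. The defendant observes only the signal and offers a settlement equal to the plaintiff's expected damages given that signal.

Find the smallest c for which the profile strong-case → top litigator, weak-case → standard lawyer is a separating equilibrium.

175

Under separation: top litigator → strong-case (pays 224); standard lawyer → weak-case (pays 79).
Strong-case: 224 − 72 = 152 ≥ 79 − 43 = 36. Holds regardless of c. ✓
Weak-case: 79 − 30 ≥ 224 − c, so c ≥ 224 − 49 = 175.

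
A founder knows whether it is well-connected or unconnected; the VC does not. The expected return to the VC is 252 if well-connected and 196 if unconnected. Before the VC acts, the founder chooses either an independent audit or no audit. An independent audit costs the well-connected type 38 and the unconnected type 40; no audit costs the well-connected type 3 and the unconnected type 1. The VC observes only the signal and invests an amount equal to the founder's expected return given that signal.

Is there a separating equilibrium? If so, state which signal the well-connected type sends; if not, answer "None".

None

Try well-connected → audit, unconnected → no audit:
  If types separate, audit earns payment 252 and no audit earns 196.
  Well-connected: audit gives 252 − 38 = 214; no audit gives 196 − 3 = 193. No deviation. ✓
  Unconnected: no audit gives 196 − 1 = 195; audit gives 252 − 40 = 212. Would deviate. ✗
Try well-connected → no audit, unconnected → audit:
  If types separate, no audit earns payment 252 and audit earns 196.
  Well-connected: no audit gives 252 − 3 = 249; audit gives 196 − 38 = 158. No deviation. ✓
  Unconnected: audit gives 196 − 40 = 156; no audit gives 252 − 1 = 251. Would deviate. ✗
Neither assignment is incentive-compatible.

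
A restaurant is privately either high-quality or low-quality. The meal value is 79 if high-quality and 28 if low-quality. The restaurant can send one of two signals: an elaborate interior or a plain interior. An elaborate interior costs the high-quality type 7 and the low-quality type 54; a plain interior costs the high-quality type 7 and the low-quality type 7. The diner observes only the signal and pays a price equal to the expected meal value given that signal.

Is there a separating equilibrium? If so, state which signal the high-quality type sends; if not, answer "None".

Try high-quality → elaborate interior, low-quality → plain interior:
  Under separation the diner infers type exactly: elaborate interior → high-quality (pays 79), plain interior → low-quality (pays 28).
  High-quality: elaborate interior gives 79 − 7 = 72; plain interior gives 28 − 7 = 21. No deviation. ✓
  Low-quality: plain interior gives 28 − 7 = 21; elaborate interior gives 79 − 54 = 25. Would deviate. ✗
Try high-quality → plain interior, low-quality → elaborate interior:
  Under separation the diner infers type exactly: plain interior → high-quality (pays 79), elaborate interior → low-quality (pays 28).
  High-quality: plain interior gives 79 − 7 = 72; elaborate interior gives 28 − 7 = 21. No deviation. ✓
  Low-quality: elaborate interior gives 28 − 54 = -26; plain interior gives 79 − 7 = 72. Would deviate. ✗
Neither assignment is incentive-compatible.

None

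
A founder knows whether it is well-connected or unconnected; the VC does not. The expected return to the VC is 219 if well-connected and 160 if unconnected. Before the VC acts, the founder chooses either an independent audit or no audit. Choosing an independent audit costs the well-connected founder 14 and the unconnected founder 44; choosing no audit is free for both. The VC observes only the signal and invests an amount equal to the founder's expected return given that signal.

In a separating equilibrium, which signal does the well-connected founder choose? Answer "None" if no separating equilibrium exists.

None

Try well-connected → audit, unconnected → no audit:
  Under separation the VC infers type exactly: audit → well-connected (pays 219), no audit → unconnected (pays 160).
  Well-connected: audit gives 219 − 14 = 205; no audit gives 160 − 0 = 160. No deviation. ✓
  Unconnected: no audit gives 160 − 0 = 160; audit gives 219 − 44 = 175. Would deviate. ✗
Try well-connected → no audit, unconnected → audit:
  Under separation the VC infers type exactly: no audit → well-connected (pays 219), audit → unconnected (pays 160).
  Well-connected: no audit gives 219 − 0 = 219; audit gives 160 − 14 = 146. No deviation. ✓
  Unconnected: audit gives 160 − 44 = 116; no audit gives 219 − 0 = 219. Would deviate. ✗
Neither assignment is incentive-compatible.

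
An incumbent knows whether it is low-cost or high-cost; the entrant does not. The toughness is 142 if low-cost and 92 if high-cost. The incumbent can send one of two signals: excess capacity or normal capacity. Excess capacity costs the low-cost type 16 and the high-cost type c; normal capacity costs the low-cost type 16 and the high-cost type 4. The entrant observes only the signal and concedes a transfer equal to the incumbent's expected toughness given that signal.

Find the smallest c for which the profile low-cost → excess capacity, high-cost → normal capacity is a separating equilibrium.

54

Under separation: excess capacity → low-cost (pays 142); normal capacity → high-cost (pays 92).
Low-cost: 142 − 16 = 126 ≥ 92 − 16 = 76. Holds regardless of c. ✓
High-cost: 92 − 4 ≥ 142 − c, so c ≥ 142 − 88 = 54.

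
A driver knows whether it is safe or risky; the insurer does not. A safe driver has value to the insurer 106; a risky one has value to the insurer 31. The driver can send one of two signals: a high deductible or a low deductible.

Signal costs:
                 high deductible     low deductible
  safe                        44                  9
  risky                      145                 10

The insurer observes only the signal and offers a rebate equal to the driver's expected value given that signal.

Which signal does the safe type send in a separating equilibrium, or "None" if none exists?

Try safe → high deductible, risky → low deductible:
  Under separation the insurer infers type exactly: high deductible → safe (pays 106), low deductible → risky (pays 31).
  Safe: high deductible gives 106 − 44 = 62; low deductible gives 31 − 9 = 22. No deviation. ✓
  Risky: low deductible gives 31 − 10 = 21; high deductible gives 106 − 145 = -39. No deviation. ✓
Both hold — the safe type sends high deductible.

high deductible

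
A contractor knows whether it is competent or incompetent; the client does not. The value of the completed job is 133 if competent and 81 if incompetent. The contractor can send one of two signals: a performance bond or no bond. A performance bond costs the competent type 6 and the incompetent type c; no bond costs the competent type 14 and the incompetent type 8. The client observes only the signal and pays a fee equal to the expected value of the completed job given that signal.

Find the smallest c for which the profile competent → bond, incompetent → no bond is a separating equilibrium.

Under separation: bond → competent (pays 133); no bond → incompetent (pays 81).
Competent: 133 − 6 = 127 ≥ 81 − 14 = 67. Holds regardless of c. ✓
Incompetent: 81 − 8 ≥ 133 − c, so c ≥ 133 − 73 = 60.

60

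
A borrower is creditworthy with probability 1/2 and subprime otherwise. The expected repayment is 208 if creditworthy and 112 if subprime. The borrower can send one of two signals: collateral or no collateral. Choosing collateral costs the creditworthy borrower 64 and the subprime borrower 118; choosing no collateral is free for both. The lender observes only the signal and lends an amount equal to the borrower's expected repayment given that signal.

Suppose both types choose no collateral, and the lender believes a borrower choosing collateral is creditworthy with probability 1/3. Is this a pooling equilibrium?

At the pooled signal (no collateral) the lender holds the prior 1/2 and pays 1/2·208 + 1/2·112 = 160. Off-path (collateral) belief 1/3 gives 1/3·208 + 2/3·112 = 144.
Creditworthy: no collateral gives 160 − 0 = 160; collateral gives 144 − 64 = 80. Stays. ✓
Subprime: no collateral gives 160 − 0 = 160; collateral gives 144 − 118 = 26. Stays. ✓

Yes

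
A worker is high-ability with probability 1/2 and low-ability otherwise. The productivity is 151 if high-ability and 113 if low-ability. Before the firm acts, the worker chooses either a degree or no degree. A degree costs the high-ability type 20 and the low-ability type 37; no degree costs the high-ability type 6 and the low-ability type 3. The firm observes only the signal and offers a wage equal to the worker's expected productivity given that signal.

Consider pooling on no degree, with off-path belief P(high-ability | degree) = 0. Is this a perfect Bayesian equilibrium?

Yes

At the pooled signal (no degree) the firm holds the prior 1/2 and pays 1/2·151 + 1/2·113 = 132. Off-path (degree) belief 0 gives 0·151 + 1·113 = 113.
High-ability: no degree gives 132 − 6 = 126; degree gives 113 − 20 = 93. Stays. ✓
Low-ability: no degree gives 132 − 3 = 129; degree gives 113 − 37 = 76. Stays. ✓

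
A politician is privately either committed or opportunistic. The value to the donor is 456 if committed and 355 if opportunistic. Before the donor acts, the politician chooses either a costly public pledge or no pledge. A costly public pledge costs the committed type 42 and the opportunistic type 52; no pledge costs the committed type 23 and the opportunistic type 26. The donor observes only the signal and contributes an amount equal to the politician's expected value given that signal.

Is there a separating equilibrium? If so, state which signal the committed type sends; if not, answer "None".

None

Try committed → pledge, opportunistic → no pledge:
  If types separate, pledge earns payment 456 and no pledge earns 355.
  Committed: pledge gives 456 − 42 = 414; no pledge gives 355 − 23 = 332. No deviation. ✓
  Opportunistic: no pledge gives 355 − 26 = 329; pledge gives 456 − 52 = 404. Would deviate. ✗
Try committed → no pledge, opportunistic → pledge:
  If types separate, no pledge earns payment 456 and pledge earns 355.
  Committed: no pledge gives 456 − 23 = 433; pledge gives 355 − 42 = 313. No deviation. ✓
  Opportunistic: pledge gives 355 − 52 = 303; no pledge gives 456 − 26 = 430. Would deviate. ✗
Neither assignment is incentive-compatible.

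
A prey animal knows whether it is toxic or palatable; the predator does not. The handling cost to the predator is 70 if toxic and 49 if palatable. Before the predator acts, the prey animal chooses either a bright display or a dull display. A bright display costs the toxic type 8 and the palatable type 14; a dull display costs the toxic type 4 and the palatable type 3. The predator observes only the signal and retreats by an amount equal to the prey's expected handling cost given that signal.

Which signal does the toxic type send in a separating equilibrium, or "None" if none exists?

Try toxic → bright display, palatable → dull display:
  If types separate, bright display earns payment 70 and dull display earns 49.
  Toxic: bright display gives 70 − 8 = 62; dull display gives 49 − 4 = 45. No deviation. ✓
  Palatable: dull display gives 49 − 3 = 46; bright display gives 70 − 14 = 56. Would deviate. ✗
Try toxic → dull display, palatable → bright display:
  If types separate, dull display earns payment 70 and bright display earns 49.
  Toxic: dull display gives 70 − 4 = 66; bright display gives 49 − 8 = 41. No deviation. ✓
  Palatable: bright display gives 49 − 14 = 35; dull display gives 70 − 3 = 67. Would deviate. ✗
Neither assignment is incentive-compatible.

None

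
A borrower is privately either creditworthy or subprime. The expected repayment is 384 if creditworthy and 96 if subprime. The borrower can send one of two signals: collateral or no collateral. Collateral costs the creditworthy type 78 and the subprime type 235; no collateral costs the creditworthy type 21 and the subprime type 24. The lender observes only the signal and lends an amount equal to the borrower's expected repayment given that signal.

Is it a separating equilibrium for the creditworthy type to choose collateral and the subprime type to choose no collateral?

If types separate, collateral earns payment 384 and no collateral earns 96.
Creditworthy: collateral gives 384 − 78 = 306; no collateral gives 96 − 21 = 75. No deviation. ✓
Subprime: no collateral gives 96 − 24 = 72; collateral gives 384 − 235 = 149. Would deviate. ✗

No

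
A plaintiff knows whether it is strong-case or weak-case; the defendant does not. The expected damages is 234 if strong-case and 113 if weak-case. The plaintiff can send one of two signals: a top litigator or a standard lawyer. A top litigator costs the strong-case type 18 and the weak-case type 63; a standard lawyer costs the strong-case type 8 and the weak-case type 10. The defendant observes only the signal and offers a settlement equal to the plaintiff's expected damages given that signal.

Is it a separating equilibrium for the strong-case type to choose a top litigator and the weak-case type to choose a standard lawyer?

No

If types separate, top litigator earns payment 234 and standard lawyer earns 113.
Strong-case: top litigator gives 234 − 18 = 216; standard lawyer gives 113 − 8 = 105. No deviation. ✓
Weak-case: standard lawyer gives 113 − 10 = 103; top litigator gives 234 − 63 = 171. Would deviate. ✗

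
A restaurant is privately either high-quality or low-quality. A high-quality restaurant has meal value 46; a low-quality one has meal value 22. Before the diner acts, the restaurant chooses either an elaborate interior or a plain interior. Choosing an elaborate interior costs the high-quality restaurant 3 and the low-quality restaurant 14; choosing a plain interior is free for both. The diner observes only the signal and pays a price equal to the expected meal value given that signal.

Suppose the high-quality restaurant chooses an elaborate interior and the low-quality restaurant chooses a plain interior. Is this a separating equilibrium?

No

If types separate, elaborate interior earns payment 46 and plain interior earns 22.
High-quality: elaborate interior gives 46 − 3 = 43; plain interior gives 22 − 0 = 22. No deviation. ✓
Low-quality: plain interior gives 22 − 0 = 22; elaborate interior gives 46 − 14 = 32. Would deviate. ✗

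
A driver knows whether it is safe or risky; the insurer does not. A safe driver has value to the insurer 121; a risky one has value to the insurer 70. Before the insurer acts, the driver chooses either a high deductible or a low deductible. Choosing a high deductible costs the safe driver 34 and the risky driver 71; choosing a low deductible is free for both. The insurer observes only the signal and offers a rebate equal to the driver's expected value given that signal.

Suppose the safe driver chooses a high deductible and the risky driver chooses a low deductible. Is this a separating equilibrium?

Yes

If types separate, high deductible earns payment 121 and low deductible earns 70.
Safe: high deductible gives 121 − 34 = 87; low deductible gives 70 − 0 = 70. No deviation. ✓
Risky: low deductible gives 70 − 0 = 70; high deductible gives 121 − 71 = 50. No deviation. ✓
Both incentive constraints hold.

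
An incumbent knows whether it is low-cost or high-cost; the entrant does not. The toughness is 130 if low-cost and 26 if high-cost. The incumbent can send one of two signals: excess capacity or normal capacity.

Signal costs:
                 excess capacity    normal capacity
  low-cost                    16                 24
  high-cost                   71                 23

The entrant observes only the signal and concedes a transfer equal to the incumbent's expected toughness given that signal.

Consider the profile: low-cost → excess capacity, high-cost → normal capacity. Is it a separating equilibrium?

If types separate, excess capacity earns payment 130 and normal capacity earns 26.
Low-cost: excess capacity gives 130 − 16 = 114; normal capacity gives 26 − 24 = 2. No deviation. ✓
High-cost: normal capacity gives 26 − 23 = 3; excess capacity gives 130 − 71 = 59. Would deviate. ✗

No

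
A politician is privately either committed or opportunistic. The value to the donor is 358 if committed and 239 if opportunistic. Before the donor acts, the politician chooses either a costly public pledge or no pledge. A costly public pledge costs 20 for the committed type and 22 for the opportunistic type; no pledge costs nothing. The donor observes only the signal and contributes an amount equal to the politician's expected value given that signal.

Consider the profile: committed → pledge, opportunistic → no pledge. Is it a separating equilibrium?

If types separate, pledge earns payment 358 and no pledge earns 239.
Committed: pledge gives 358 − 20 = 338; no pledge gives 239 − 0 = 239. No deviation. ✓
Opportunistic: no pledge gives 239 − 0 = 239; pledge gives 358 − 22 = 336. Would deviate. ✗

No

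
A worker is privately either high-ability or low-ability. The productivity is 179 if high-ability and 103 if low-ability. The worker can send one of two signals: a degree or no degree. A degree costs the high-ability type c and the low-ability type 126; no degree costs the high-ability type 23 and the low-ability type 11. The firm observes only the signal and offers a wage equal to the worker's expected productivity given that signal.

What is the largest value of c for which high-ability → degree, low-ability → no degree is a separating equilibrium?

99

Under separation: degree → high-ability (pays 179); no degree → low-ability (pays 103).
Low-ability: 103 − 11 = 92 ≥ 179 − 126 = 53. Holds regardless of c. ✓
High-ability: 179 − c ≥ 103 − 23, so c ≤ 179 − 80 = 99.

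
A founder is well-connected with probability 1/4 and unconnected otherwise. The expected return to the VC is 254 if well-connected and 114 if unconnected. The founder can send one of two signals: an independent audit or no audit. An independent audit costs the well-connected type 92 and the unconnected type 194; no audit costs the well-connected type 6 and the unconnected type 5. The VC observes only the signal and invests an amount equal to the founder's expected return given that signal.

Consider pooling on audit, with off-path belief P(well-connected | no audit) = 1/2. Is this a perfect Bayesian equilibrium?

At the pooled signal (audit) the VC holds the prior 1/4 and pays 1/4·254 + 3/4·114 = 149. Off-path (no audit) belief 1/2 gives 1/2·254 + 1/2·114 = 184.
Well-connected: audit gives 149 − 92 = 57; no audit gives 184 − 6 = 178. Deviates. ✗
Unconnected: audit gives 149 − 194 = -45; no audit gives 184 − 5 = 179. Deviates. ✗

No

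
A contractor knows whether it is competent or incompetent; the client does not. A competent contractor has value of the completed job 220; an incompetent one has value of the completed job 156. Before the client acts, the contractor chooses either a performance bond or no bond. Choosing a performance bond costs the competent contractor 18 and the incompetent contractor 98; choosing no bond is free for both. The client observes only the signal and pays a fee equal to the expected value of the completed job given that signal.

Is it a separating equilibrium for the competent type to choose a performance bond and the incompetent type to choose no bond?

Yes

If types separate, bond earns payment 220 and no bond earns 156.
Competent: bond gives 220 − 18 = 202; no bond gives 156 − 0 = 156. No deviation. ✓
Incompetent: no bond gives 156 − 0 = 156; bond gives 220 − 98 = 122. No deviation. ✓
Both incentive constraints hold.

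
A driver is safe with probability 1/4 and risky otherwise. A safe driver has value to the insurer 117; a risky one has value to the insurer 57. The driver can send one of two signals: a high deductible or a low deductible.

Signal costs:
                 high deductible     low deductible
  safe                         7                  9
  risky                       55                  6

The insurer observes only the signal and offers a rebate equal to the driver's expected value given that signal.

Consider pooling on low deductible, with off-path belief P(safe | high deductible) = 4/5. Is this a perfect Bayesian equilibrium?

On the equilibrium path (low deductible) the insurer holds the prior 1/4 and pays 1/4·117 + 3/4·57 = 72. Off-path (high deductible) belief 4/5 gives 4/5·117 + 1/5·57 = 105.
Safe: low deductible gives 72 − 9 = 63; high deductible gives 105 − 7 = 98. Deviates. ✗
Risky: low deductible gives 72 − 6 = 66; high deductible gives 105 − 55 = 50. Stays. ✓

No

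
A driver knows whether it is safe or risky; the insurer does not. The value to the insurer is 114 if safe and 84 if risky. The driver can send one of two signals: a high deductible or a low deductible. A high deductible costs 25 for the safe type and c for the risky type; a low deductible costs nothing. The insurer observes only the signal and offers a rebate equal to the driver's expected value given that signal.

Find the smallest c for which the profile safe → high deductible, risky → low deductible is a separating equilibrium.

Under separation: high deductible → safe (pays 114); low deductible → risky (pays 84).
Safe: 114 − 25 = 89 ≥ 84 − 0 = 84. Holds regardless of c. ✓
Risky: 84 − 0 ≥ 114 − c, so c ≥ 114 − 84 = 30.

30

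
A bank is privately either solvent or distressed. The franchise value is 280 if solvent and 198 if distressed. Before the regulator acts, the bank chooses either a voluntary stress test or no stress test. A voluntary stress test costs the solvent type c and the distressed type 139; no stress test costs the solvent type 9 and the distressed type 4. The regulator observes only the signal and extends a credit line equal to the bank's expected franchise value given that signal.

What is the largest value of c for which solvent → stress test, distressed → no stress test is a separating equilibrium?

91

Under separation: stress test → solvent (pays 280); no stress test → distressed (pays 198).
Distressed: 198 − 4 = 194 ≥ 280 − 139 = 141. Holds regardless of c. ✓
Solvent: 280 − c ≥ 198 − 9, so c ≤ 280 − 189 = 91.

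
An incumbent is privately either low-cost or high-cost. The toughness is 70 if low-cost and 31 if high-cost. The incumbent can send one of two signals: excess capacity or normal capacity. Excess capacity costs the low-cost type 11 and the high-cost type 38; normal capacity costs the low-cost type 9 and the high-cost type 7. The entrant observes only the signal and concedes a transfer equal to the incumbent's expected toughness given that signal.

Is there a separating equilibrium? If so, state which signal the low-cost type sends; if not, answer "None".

Try low-cost → excess capacity, high-cost → normal capacity:
  Under separation the entrant infers type exactly: excess capacity → low-cost (pays 70), normal capacity → high-cost (pays 31).
  Low-cost: excess capacity gives 70 − 11 = 59; normal capacity gives 31 − 9 = 22. No deviation. ✓
  High-cost: normal capacity gives 31 − 7 = 24; excess capacity gives 70 − 38 = 32. Would deviate. ✗
Try low-cost → normal capacity, high-cost → excess capacity:
  Under separation the entrant infers type exactly: normal capacity → low-cost (pays 70), excess capacity → high-cost (pays 31).
  Low-cost: normal capacity gives 70 − 9 = 61; excess capacity gives 31 − 11 = 20. No deviation. ✓
  High-cost: excess capacity gives 31 − 38 = -7; normal capacity gives 70 − 7 = 63. Would deviate. ✗
Neither assignment is incentive-compatible.

None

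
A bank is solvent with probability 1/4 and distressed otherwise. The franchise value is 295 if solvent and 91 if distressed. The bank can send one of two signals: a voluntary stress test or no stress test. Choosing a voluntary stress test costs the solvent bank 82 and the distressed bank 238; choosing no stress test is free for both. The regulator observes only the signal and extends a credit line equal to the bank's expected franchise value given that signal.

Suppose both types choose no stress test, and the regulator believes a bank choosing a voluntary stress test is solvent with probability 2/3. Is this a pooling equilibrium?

At the pooled signal (no stress test) the regulator holds the prior 1/4 and pays 1/4·295 + 3/4·91 = 142. Off-path (stress test) belief 2/3 gives 2/3·295 + 1/3·91 = 227.
Solvent: no stress test gives 142 − 0 = 142; stress test gives 227 − 82 = 145. Deviates. ✗
Distressed: no stress test gives 142 − 0 = 142; stress test gives 227 − 238 = -11. Stays. ✓

No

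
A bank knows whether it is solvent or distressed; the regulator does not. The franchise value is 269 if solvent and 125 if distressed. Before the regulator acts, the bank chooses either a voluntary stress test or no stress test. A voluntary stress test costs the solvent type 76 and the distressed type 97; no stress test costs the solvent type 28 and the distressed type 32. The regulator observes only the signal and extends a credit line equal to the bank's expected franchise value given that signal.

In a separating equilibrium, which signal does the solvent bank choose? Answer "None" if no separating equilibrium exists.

Try solvent → stress test, distressed → no stress test:
  If types separate, stress test earns payment 269 and no stress test earns 125.
  Solvent: stress test gives 269 − 76 = 193; no stress test gives 125 − 28 = 97. No deviation. ✓
  Distressed: no stress test gives 125 − 32 = 93; stress test gives 269 − 97 = 172. Would deviate. ✗
Try solvent → no stress test, distressed → stress test:
  If types separate, no stress test earns payment 269 and stress test earns 125.
  Solvent: no stress test gives 269 − 28 = 241; stress test gives 125 − 76 = 49. No deviation. ✓
  Distressed: stress test gives 125 − 97 = 28; no stress test gives 269 − 32 = 237. Would deviate. ✗
Neither assignment is incentive-compatible.

None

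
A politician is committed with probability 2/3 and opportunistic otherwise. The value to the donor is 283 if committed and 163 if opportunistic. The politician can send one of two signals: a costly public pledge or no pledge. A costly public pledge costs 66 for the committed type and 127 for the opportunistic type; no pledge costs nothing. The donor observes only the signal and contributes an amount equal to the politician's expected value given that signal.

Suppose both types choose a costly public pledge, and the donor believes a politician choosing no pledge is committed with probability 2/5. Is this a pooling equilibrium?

No

At the pooled signal (pledge) the donor holds the prior 2/3 and pays 2/3·283 + 1/3·163 = 243. Off-path (no pledge) belief 2/5 gives 2/5·283 + 3/5·163 = 211.
Committed: pledge gives 243 − 66 = 177; no pledge gives 211 − 0 = 211. Deviates. ✗
Opportunistic: pledge gives 243 − 127 = 116; no pledge gives 211 − 0 = 211. Deviates. ✗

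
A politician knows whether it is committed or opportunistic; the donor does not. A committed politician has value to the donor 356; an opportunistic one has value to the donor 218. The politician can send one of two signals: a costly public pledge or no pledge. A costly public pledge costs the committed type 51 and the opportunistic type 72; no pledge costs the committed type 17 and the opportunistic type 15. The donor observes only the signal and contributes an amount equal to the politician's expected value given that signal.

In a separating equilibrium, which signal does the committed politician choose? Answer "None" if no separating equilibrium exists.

None

Try committed → pledge, opportunistic → no pledge:
  If types separate, pledge earns payment 356 and no pledge earns 218.
  Committed: pledge gives 356 − 51 = 305; no pledge gives 218 − 17 = 201. No deviation. ✓
  Opportunistic: no pledge gives 218 − 15 = 203; pledge gives 356 − 72 = 284. Would deviate. ✗
Try committed → no pledge, opportunistic → pledge:
  If types separate, no pledge earns payment 356 and pledge earns 218.
  Committed: no pledge gives 356 − 17 = 339; pledge gives 218 − 51 = 167. No deviation. ✓
  Opportunistic: pledge gives 218 − 72 = 146; no pledge gives 356 − 15 = 341. Would deviate. ✗
Neither assignment is incentive-compatible.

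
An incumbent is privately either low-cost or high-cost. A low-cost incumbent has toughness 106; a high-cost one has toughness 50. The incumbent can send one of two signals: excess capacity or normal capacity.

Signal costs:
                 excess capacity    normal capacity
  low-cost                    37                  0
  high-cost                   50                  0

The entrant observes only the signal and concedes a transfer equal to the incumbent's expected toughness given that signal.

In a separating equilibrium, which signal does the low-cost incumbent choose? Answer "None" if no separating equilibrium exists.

None

Try low-cost → excess capacity, high-cost → normal capacity:
  If types separate, excess capacity earns payment 106 and normal capacity earns 50.
  Low-cost: excess capacity gives 106 − 37 = 69; normal capacity gives 50 − 0 = 50. No deviation. ✓
  High-cost: normal capacity gives 50 − 0 = 50; excess capacity gives 106 − 50 = 56. Would deviate. ✗
Try low-cost → normal capacity, high-cost → excess capacity:
  If types separate, normal capacity earns payment 106 and excess capacity earns 50.
  Low-cost: normal capacity gives 106 − 0 = 106; excess capacity gives 50 − 37 = 13. No deviation. ✓
  High-cost: excess capacity gives 50 − 50 = 0; normal capacity gives 106 − 0 = 106. Would deviate. ✗
Neither assignment is incentive-compatible.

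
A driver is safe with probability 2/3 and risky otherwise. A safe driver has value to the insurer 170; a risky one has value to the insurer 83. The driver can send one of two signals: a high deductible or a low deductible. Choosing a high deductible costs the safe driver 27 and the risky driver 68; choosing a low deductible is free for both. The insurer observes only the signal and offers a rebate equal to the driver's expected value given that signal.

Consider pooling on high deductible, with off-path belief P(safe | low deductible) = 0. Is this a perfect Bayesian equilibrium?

At the pooled signal (high deductible) the insurer holds the prior 2/3 and pays 2/3·170 + 1/3·83 = 141. Off-path (low deductible) belief 0 gives 0·170 + 1·83 = 83.
Safe: high deductible gives 141 − 27 = 114; low deductible gives 83 − 0 = 83. Stays. ✓
Risky: high deductible gives 141 − 68 = 73; low deductible gives 83 − 0 = 83. Deviates. ✗

No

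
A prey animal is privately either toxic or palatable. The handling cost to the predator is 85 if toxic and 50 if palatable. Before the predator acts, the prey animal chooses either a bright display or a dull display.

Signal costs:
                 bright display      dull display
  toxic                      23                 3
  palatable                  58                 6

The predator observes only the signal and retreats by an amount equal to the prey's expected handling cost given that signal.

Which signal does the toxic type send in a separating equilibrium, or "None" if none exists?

bright display

Try toxic → bright display, palatable → dull display:
  If types separate, bright display earns payment 85 and dull display earns 50.
  Toxic: bright display gives 85 − 23 = 62; dull display gives 50 − 3 = 47. No deviation. ✓
  Palatable: dull display gives 50 − 6 = 44; bright display gives 85 − 58 = 27. No deviation. ✓
Both hold — the toxic type sends bright display.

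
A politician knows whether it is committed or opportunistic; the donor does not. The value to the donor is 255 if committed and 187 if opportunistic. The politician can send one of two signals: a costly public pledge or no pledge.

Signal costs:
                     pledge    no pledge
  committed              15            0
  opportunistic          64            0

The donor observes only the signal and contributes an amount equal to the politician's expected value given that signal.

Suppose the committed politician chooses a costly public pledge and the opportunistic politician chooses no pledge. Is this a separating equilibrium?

No

If types separate, pledge earns payment 255 and no pledge earns 187.
Committed: pledge gives 255 − 15 = 240; no pledge gives 187 − 0 = 187. No deviation. ✓
Opportunistic: no pledge gives 187 − 0 = 187; pledge gives 255 − 64 = 191. Would deviate. ✗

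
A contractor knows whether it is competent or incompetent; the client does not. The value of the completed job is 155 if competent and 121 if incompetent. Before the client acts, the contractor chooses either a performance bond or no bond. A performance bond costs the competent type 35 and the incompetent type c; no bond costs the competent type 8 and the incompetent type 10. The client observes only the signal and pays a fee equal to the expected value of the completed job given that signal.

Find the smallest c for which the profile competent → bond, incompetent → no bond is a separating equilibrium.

Under separation: bond → competent (pays 155); no bond → incompetent (pays 121).
Competent: 155 − 35 = 120 ≥ 121 − 8 = 113. Holds regardless of c. ✓
Incompetent: 121 − 10 ≥ 155 − c, so c ≥ 155 − 111 = 44.

44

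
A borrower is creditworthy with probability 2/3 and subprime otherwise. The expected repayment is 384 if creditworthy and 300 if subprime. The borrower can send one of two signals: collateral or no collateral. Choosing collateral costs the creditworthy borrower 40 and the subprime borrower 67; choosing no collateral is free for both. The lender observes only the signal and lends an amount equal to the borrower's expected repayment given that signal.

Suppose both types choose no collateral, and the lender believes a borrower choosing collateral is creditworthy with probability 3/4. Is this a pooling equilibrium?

On the equilibrium path (no collateral) the lender holds the prior 2/3 and pays 2/3·384 + 1/3·300 = 356. Off-path (collateral) belief 3/4 gives 3/4·384 + 1/4·300 = 363.
Creditworthy: no collateral gives 356 − 0 = 356; collateral gives 363 − 40 = 323. Stays. ✓
Subprime: no collateral gives 356 − 0 = 356; collateral gives 363 − 67 = 296. Stays. ✓
Beliefs are Bayes-consistent on-path and both types best-respond.

Yes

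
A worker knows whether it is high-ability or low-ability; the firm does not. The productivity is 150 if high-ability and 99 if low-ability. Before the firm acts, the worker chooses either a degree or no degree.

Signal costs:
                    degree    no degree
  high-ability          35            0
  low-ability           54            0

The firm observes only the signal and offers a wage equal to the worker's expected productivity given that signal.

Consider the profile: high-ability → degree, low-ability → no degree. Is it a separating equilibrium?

Under separation the firm infers type exactly: degree → high-ability (pays 150), no degree → low-ability (pays 99).
High-ability: degree gives 150 − 35 = 115; no degree gives 99 − 0 = 99. No deviation. ✓
Low-ability: no degree gives 99 − 0 = 99; degree gives 150 − 54 = 96. No deviation. ✓
Neither type gains from mimicking the other.

Yes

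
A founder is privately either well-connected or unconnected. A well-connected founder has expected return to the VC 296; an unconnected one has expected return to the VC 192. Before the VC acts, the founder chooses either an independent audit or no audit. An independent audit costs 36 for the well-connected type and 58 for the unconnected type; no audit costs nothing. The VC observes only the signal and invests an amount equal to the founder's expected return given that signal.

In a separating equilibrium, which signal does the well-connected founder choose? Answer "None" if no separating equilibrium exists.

Try well-connected → audit, unconnected → no audit:
  Under separation the VC infers type exactly: audit → well-connected (pays 296), no audit → unconnected (pays 192).
  Well-connected: audit gives 296 − 36 = 260; no audit gives 192 − 0 = 192. No deviation. ✓
  Unconnected: no audit gives 192 − 0 = 192; audit gives 296 − 58 = 238. Would deviate. ✗
Try well-connected → no audit, unconnected → audit:
  Under separation the VC infers type exactly: no audit → well-connected (pays 296), audit → unconnected (pays 192).
  Well-connected: no audit gives 296 − 0 = 296; audit gives 192 − 36 = 156. No deviation. ✓
  Unconnected: audit gives 192 − 58 = 134; no audit gives 296 − 0 = 296. Would deviate. ✗
Neither assignment is incentive-compatible.

None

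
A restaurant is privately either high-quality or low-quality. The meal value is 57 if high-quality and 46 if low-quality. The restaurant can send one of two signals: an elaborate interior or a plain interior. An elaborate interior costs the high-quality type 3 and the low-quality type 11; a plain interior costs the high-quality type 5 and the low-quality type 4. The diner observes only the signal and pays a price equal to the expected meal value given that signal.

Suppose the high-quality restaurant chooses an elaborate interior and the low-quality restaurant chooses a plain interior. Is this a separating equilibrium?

Under separation the diner infers type exactly: elaborate interior → high-quality (pays 57), plain interior → low-quality (pays 46).
High-quality: elaborate interior gives 57 − 3 = 54; plain interior gives 46 − 5 = 41. No deviation. ✓
Low-quality: plain interior gives 46 − 4 = 42; elaborate interior gives 57 − 11 = 46. Would deviate. ✗

No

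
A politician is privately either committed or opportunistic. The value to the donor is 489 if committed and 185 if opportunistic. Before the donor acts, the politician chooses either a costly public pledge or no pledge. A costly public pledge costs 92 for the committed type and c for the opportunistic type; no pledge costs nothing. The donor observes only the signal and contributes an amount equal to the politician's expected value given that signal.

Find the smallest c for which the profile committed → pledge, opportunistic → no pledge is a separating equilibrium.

304

Under separation: pledge → committed (pays 489); no pledge → opportunistic (pays 185).
Committed: 489 − 92 = 397 ≥ 185 − 0 = 185. Holds regardless of c. ✓
Opportunistic: 185 − 0 ≥ 489 − c, so c ≥ 489 − 185 = 304.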